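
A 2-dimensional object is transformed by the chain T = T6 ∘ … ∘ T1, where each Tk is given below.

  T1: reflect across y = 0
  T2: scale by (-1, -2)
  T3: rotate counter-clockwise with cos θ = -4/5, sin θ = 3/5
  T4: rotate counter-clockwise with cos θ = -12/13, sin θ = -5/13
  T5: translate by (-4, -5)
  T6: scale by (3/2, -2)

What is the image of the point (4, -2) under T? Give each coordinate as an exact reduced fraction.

T(p) = (-864/65, 1026/65)

T1 reflect across y = 0: (4, -2) → (4, 2)
T2 scale by (-1, -2): (4, 2) → (-4, -4)
T3 rotate counter-clockwise with cos θ = -4/5, sin θ = 3/5: (-4, -4) → (28/5, 4/5)
T4 rotate counter-clockwise with cos θ = -12/13, sin θ = -5/13: (28/5, 4/5) → (-316/65, -188/65)
T5 translate by (-4, -5): (-316/65, -188/65) → (-576/65, -513/65)
T6 scale by (3/2, -2): (-576/65, -513/65) → (-864/65, 1026/65)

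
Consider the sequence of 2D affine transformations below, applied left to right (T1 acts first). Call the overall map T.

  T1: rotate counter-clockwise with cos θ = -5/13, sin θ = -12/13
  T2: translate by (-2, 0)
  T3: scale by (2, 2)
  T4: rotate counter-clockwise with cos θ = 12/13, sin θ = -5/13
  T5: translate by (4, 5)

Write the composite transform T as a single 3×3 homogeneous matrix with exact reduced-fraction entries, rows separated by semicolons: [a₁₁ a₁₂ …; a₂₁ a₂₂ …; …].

T = [-240/169 238/169 4/13; -238/169 -240/169 85/13; 0 0 1]

T1 = [-5/13 12/13 0; -12/13 -5/13 0; 0 0 1]
T2·T1 = [-5/13 12/13 -2; -12/13 -5/13 0; 0 0 1]
T3·…·T1 = [-10/13 24/13 -4; -24/13 -10/13 0; 0 0 1]
T4·…·T1 = [-240/169 238/169 -48/13; -238/169 -240/169 20/13; 0 0 1]
T5·…·T1 = [-240/169 238/169 4/13; -238/169 -240/169 85/13; 0 0 1]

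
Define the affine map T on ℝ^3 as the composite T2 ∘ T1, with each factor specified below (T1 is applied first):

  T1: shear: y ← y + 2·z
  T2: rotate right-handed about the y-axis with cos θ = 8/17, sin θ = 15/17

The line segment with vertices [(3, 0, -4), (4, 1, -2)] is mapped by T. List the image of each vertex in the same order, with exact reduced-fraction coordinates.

T1 shear: y ← y + 2·z: (3, 0, -4) → (3, -8, -4); (4, 1, -2) → (4, -3, -2)
T2 rotate right-handed about the y-axis with cos θ = 8/17, sin θ = 15/17: (3, -8, -4) → (-36/17, -8, -77/17); (4, -3, -2) → (2/17, -3, -76/17)

image vertices: (-36/17, -8, -77/17), (2/17, -3, -76/17)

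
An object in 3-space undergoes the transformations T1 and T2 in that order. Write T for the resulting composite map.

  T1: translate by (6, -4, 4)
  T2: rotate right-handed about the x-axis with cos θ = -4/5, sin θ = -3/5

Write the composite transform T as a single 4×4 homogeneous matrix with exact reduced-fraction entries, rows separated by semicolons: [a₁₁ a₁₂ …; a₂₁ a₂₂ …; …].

T = [1 0 0 6; 0 -4/5 3/5 28/5; 0 -3/5 -4/5 -4/5; 0 0 0 1]

T1 = [1 0 0 6; 0 1 0 -4; 0 0 1 4; 0 0 0 1]
T2·T1 = [1 0 0 6; 0 -4/5 3/5 28/5; 0 -3/5 -4/5 -4/5; 0 0 0 1]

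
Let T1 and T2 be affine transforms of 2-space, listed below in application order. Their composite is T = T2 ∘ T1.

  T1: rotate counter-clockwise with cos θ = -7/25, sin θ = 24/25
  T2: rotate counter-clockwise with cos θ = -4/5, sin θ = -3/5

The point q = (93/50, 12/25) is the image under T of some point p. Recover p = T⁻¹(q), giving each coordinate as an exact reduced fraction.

T1 = [-7/25 -24/25 0; 24/25 -7/25 0; 0 0 1]
T2·T1 = [4/5 3/5 0; -3/5 4/5 0; 0 0 1]
det M = 1; M⁻¹ = [4/5 -3/5 0; 3/5 4/5 0; 0 0 1]
M⁻¹ · (93/50, 12/25)ᵀ = (6/5, 3/2)ᵀ

p = (6/5, 3/2)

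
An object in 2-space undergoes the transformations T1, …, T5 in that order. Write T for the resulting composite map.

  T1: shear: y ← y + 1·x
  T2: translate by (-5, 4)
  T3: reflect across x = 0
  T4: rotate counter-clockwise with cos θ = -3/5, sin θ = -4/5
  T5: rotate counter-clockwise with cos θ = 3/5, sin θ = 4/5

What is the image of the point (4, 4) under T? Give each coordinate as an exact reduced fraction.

T1 shear: y ← y + 1·x: (4, 4) → (4, 8)
T2 translate by (-5, 4): (4, 8) → (-1, 12)
T3 reflect across x = 0: (-1, 12) → (1, 12)
T4 rotate counter-clockwise with cos θ = -3/5, sin θ = -4/5: (1, 12) → (9, -8)
T5 rotate counter-clockwise with cos θ = 3/5, sin θ = 4/5: (9, -8) → (59/5, 12/5)

T(p) = (59/5, 12/5)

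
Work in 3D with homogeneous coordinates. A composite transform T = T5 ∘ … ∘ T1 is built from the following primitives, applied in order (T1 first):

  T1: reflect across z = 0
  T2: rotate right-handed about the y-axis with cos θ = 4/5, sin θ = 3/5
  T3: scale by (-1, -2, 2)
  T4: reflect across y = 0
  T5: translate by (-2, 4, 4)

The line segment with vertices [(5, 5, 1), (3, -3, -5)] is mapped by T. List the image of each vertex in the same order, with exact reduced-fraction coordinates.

T1 reflect across z = 0: (5, 5, 1) → (5, 5, -1); (3, -3, -5) → (3, -3, 5)
T2 rotate right-handed about the y-axis with cos θ = 4/5, sin θ = 3/5: (5, 5, -1) → (17/5, 5, -19/5); (3, -3, 5) → (27/5, -3, 11/5)
T3 scale by (-1, -2, 2): (17/5, 5, -19/5) → (-17/5, -10, -38/5); (27/5, -3, 11/5) → (-27/5, 6, 22/5)
T4 reflect across y = 0: (-17/5, -10, -38/5) → (-17/5, 10, -38/5); (-27/5, 6, 22/5) → (-27/5, -6, 22/5)
T5 translate by (-2, 4, 4): (-17/5, 10, -38/5) → (-27/5, 14, -18/5); (-27/5, -6, 22/5) → (-37/5, -2, 42/5)

image vertices: (-27/5, 14, -18/5), (-37/5, -2, 42/5)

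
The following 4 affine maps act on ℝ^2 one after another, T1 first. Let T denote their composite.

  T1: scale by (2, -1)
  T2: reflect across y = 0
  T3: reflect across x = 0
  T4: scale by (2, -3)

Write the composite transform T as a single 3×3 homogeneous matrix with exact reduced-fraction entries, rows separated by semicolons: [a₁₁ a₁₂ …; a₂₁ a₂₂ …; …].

T1 = [2 0 0; 0 -1 0; 0 0 1]
T2·T1 = [2 0 0; 0 1 0; 0 0 1]
T3·…·T1 = [-2 0 0; 0 1 0; 0 0 1]
T4·…·T1 = [-4 0 0; 0 -3 0; 0 0 1]

T = [-4 0 0; 0 -3 0; 0 0 1]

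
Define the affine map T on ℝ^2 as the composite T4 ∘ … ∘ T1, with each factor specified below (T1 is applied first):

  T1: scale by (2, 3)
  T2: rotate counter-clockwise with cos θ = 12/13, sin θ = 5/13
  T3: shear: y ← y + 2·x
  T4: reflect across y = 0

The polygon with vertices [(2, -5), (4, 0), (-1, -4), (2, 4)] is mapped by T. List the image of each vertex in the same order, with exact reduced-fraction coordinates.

image vertices: (123/13, -86/13), (96/13, -232/13), (36/13, 82/13), (-12/13, -140/13)

T1 scale by (2, 3): (2, -5) → (4, -15); (4, 0) → (8, 0); (-1, -4) → (-2, -12); (2, 4) → (4, 12)
T2 rotate counter-clockwise with cos θ = 12/13, sin θ = 5/13: (4, -15) → (123/13, -160/13); (8, 0) → (96/13, 40/13); (-2, -12) → (36/13, -154/13); (4, 12) → (-12/13, 164/13)
T3 shear: y ← y + 2·x: (123/13, -160/13) → (123/13, 86/13); (96/13, 40/13) → (96/13, 232/13); (36/13, -154/13) → (36/13, -82/13); (-12/13, 164/13) → (-12/13, 140/13)
T4 reflect across y = 0: (123/13, 86/13) → (123/13, -86/13); (96/13, 232/13) → (96/13, -232/13); (36/13, -82/13) → (36/13, 82/13); (-12/13, 140/13) → (-12/13, -140/13)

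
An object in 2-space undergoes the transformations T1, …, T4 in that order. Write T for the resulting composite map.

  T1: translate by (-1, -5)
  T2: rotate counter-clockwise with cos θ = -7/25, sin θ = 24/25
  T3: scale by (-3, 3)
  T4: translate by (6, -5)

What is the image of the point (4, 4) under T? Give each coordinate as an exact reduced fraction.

T1 translate by (-1, -5): (4, 4) → (3, -1)
T2 rotate counter-clockwise with cos θ = -7/25, sin θ = 24/25: (3, -1) → (3/25, 79/25)
T3 scale by (-3, 3): (3/25, 79/25) → (-9/25, 237/25)
T4 translate by (6, -5): (-9/25, 237/25) → (141/25, 112/25)

T(p) = (141/25, 112/25)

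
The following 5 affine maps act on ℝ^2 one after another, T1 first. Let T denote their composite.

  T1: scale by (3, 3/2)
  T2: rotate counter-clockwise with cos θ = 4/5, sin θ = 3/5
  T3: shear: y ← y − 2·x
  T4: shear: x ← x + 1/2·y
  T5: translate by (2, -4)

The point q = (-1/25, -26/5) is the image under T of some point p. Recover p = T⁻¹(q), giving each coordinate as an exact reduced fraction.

T1 = [3 0 0; 0 3/2 0; 0 0 1]
T2·T1 = [12/5 -9/10 0; 9/5 6/5 0; 0 0 1]
T3·…·T1 = [12/5 -9/10 0; -3 3 0; 0 0 1]
T4·…·T1 = [9/10 3/5 0; -3 3 0; 0 0 1]
T5·…·T1 = [9/10 3/5 2; -3 3 -4; 0 0 1]
det M = 9/2; M⁻¹ = [2/3 -2/15 -28/15; 2/3 1/5 -8/15; 0 0 1]
M⁻¹ · (-1/25, -26/5)ᵀ = (-6/5, -8/5)ᵀ

p = (-6/5, -8/5)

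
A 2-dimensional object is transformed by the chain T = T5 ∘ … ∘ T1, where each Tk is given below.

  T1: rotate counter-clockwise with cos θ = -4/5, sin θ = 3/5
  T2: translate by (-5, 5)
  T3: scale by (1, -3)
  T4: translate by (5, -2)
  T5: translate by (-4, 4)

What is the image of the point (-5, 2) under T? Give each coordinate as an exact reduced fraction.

T(p) = (-6/5, 4/5)

T1 rotate counter-clockwise with cos θ = -4/5, sin θ = 3/5: (-5, 2) → (14/5, -23/5)
T2 translate by (-5, 5): (14/5, -23/5) → (-11/5, 2/5)
T3 scale by (1, -3): (-11/5, 2/5) → (-11/5, -6/5)
T4 translate by (5, -2): (-11/5, -6/5) → (14/5, -16/5)
T5 translate by (-4, 4): (14/5, -16/5) → (-6/5, 4/5)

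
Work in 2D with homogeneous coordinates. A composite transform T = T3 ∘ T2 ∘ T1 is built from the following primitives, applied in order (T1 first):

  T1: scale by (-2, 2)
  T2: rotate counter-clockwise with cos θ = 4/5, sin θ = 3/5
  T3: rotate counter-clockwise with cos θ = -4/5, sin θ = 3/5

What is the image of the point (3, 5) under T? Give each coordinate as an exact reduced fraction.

T(p) = (6, -10)

T1 scale by (-2, 2): (3, 5) → (-6, 10)
T2 rotate counter-clockwise with cos θ = 4/5, sin θ = 3/5: (-6, 10) → (-54/5, 22/5)
T3 rotate counter-clockwise with cos θ = -4/5, sin θ = 3/5: (-54/5, 22/5) → (6, -10)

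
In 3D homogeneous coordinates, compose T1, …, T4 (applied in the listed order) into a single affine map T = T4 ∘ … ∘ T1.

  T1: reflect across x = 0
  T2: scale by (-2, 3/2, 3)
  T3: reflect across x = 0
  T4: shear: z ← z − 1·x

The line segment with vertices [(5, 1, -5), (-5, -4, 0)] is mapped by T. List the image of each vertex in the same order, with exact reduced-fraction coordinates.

image vertices: (-10, 3/2, -5), (10, -6, -10)

T1 reflect across x = 0: (5, 1, -5) → (-5, 1, -5); (-5, -4, 0) → (5, -4, 0)
T2 scale by (-2, 3/2, 3): (-5, 1, -5) → (10, 3/2, -15); (5, -4, 0) → (-10, -6, 0)
T3 reflect across x = 0: (10, 3/2, -15) → (-10, 3/2, -15); (-10, -6, 0) → (10, -6, 0)
T4 shear: z ← z − 1·x: (-10, 3/2, -15) → (-10, 3/2, -5); (10, -6, 0) → (10, -6, -10)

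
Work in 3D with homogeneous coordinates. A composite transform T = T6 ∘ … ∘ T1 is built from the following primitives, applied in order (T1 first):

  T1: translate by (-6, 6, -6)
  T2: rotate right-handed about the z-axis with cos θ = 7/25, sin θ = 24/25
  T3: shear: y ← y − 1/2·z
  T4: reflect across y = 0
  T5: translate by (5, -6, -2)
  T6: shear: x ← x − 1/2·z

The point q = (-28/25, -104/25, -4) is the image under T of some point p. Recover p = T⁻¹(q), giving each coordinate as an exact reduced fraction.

p = (1, 1, 4)

T1 = [1 0 0 -6; 0 1 0 6; 0 0 1 -6; 0 0 0 1]
T2·T1 = [7/25 -24/25 0 -186/25; 24/25 7/25 0 -102/25; 0 0 1 -6; 0 0 0 1]
T3·…·T1 = [7/25 -24/25 0 -186/25; 24/25 7/25 -1/2 -27/25; 0 0 1 -6; 0 0 0 1]
T4·…·T1 = [7/25 -24/25 0 -186/25; -24/25 -7/25 1/2 27/25; 0 0 1 -6; 0 0 0 1]
T5·…·T1 = [7/25 -24/25 0 -61/25; -24/25 -7/25 1/2 -123/25; 0 0 1 -8; 0 0 0 1]
T6·…·T1 = [7/25 -24/25 -1/2 39/25; -24/25 -7/25 1/2 -123/25; 0 0 1 -8; 0 0 0 1]
det M = -1; M⁻¹ = [7/25 -24/25 31/50 -1/5; -24/25 -7/25 -17/50 -13/5; 0 0 1 8; 0 0 0 1]
M⁻¹ · (-28/25, -104/25, -4)ᵀ = (1, 1, 4)ᵀ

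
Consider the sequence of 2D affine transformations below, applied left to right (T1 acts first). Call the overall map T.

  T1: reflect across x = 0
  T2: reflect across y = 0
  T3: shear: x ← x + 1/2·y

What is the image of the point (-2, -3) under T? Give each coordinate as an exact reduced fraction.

T(p) = (7/2, 3)

T1 reflect across x = 0: (-2, -3) → (2, -3)
T2 reflect across y = 0: (2, -3) → (2, 3)
T3 shear: x ← x + 1/2·y: (2, 3) → (7/2, 3)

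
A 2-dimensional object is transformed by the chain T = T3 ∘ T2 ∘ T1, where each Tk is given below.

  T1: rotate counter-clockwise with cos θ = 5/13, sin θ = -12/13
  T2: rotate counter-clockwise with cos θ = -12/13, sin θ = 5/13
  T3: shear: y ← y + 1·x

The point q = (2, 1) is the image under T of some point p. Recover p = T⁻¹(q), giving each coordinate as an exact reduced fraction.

T1 = [5/13 12/13 0; -12/13 5/13 0; 0 0 1]
T2·T1 = [0 -1 0; 1 0 0; 0 0 1]
T3·…·T1 = [0 -1 0; 1 -1 0; 0 0 1]
det M = 1; M⁻¹ = [-1 1 0; -1 0 0; 0 0 1]
M⁻¹ · (2, 1)ᵀ = (-1, -2)ᵀ

p = (-1, -2)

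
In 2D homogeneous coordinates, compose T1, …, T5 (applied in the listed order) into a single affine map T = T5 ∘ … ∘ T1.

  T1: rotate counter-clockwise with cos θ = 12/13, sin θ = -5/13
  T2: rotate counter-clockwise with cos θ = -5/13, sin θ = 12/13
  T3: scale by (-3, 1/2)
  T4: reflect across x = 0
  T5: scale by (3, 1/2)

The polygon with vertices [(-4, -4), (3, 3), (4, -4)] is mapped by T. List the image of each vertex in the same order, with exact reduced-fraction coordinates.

T1 rotate counter-clockwise with cos θ = 12/13, sin θ = -5/13: (-4, -4) → (-68/13, -28/13); (3, 3) → (51/13, 21/13); (4, -4) → (28/13, -68/13)
T2 rotate counter-clockwise with cos θ = -5/13, sin θ = 12/13: (-68/13, -28/13) → (4, -4); (51/13, 21/13) → (-3, 3); (28/13, -68/13) → (4, 4)
T3 scale by (-3, 1/2): (4, -4) → (-12, -2); (-3, 3) → (9, 3/2); (4, 4) → (-12, 2)
T4 reflect across x = 0: (-12, -2) → (12, -2); (9, 3/2) → (-9, 3/2); (-12, 2) → (12, 2)
T5 scale by (3, 1/2): (12, -2) → (36, -1); (-9, 3/2) → (-27, 3/4); (12, 2) → (36, 1)

image vertices: (36, -1), (-27, 3/4), (36, 1)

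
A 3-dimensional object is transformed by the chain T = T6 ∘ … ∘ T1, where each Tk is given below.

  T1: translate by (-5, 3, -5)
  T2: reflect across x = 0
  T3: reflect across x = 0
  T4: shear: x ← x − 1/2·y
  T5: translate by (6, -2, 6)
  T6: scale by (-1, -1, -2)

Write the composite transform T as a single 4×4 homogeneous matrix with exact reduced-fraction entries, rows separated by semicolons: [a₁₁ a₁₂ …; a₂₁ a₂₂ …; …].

T = [-1 1/2 0 1/2; 0 -1 0 -1; 0 0 -2 -2; 0 0 0 1]

T1 = [1 0 0 -5; 0 1 0 3; 0 0 1 -5; 0 0 0 1]
T2·T1 = [-1 0 0 5; 0 1 0 3; 0 0 1 -5; 0 0 0 1]
T3·…·T1 = [1 0 0 -5; 0 1 0 3; 0 0 1 -5; 0 0 0 1]
T4·…·T1 = [1 -1/2 0 -13/2; 0 1 0 3; 0 0 1 -5; 0 0 0 1]
T5·…·T1 = [1 -1/2 0 -1/2; 0 1 0 1; 0 0 1 1; 0 0 0 1]
T6·…·T1 = [-1 1/2 0 1/2; 0 -1 0 -1; 0 0 -2 -2; 0 0 0 1]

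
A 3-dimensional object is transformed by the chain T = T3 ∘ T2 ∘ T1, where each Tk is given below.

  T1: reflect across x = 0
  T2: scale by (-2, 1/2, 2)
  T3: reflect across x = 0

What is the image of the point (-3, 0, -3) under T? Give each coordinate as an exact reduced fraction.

T1 reflect across x = 0: (-3, 0, -3) → (3, 0, -3)
T2 scale by (-2, 1/2, 2): (3, 0, -3) → (-6, 0, -6)
T3 reflect across x = 0: (-6, 0, -6) → (6, 0, -6)

T(p) = (6, 0, -6)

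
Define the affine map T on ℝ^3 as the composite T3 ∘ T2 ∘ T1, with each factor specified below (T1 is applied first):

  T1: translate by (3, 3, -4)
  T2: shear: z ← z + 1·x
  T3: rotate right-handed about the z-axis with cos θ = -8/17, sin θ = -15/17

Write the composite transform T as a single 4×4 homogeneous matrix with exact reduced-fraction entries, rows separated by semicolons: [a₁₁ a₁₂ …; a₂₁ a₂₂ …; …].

T = [-8/17 15/17 0 21/17; -15/17 -8/17 0 -69/17; 1 0 1 -1; 0 0 0 1]

T1 = [1 0 0 3; 0 1 0 3; 0 0 1 -4; 0 0 0 1]
T2·T1 = [1 0 0 3; 0 1 0 3; 1 0 1 -1; 0 0 0 1]
T3·…·T1 = [-8/17 15/17 0 21/17; -15/17 -8/17 0 -69/17; 1 0 1 -1; 0 0 0 1]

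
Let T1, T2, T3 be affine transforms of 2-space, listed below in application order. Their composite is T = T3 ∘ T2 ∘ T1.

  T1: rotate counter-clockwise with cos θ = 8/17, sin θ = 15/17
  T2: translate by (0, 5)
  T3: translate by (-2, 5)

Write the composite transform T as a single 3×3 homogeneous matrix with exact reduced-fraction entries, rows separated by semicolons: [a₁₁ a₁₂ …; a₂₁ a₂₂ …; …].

T = [8/17 -15/17 -2; 15/17 8/17 10; 0 0 1]

T1 = [8/17 -15/17 0; 15/17 8/17 0; 0 0 1]
T2·T1 = [8/17 -15/17 0; 15/17 8/17 5; 0 0 1]
T3·…·T1 = [8/17 -15/17 -2; 15/17 8/17 10; 0 0 1]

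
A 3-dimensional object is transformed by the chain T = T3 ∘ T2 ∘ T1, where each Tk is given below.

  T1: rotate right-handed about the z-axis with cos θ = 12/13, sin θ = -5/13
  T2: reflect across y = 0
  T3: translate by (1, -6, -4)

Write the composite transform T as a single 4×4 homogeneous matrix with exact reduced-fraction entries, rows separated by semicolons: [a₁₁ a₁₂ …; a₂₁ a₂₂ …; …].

T1 = [12/13 5/13 0 0; -5/13 12/13 0 0; 0 0 1 0; 0 0 0 1]
T2·T1 = [12/13 5/13 0 0; 5/13 -12/13 0 0; 0 0 1 0; 0 0 0 1]
T3·…·T1 = [12/13 5/13 0 1; 5/13 -12/13 0 -6; 0 0 1 -4; 0 0 0 1]

T = [12/13 5/13 0 1; 5/13 -12/13 0 -6; 0 0 1 -4; 0 0 0 1]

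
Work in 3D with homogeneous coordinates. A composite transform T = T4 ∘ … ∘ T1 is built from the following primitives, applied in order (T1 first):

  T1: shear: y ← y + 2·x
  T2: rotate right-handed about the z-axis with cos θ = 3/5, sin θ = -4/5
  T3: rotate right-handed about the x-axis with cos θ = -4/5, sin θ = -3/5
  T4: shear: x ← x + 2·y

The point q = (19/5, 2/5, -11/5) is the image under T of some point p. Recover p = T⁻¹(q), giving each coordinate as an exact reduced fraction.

p = (1, 1, 2)

T1 = [1 0 0 0; 2 1 0 0; 0 0 1 0; 0 0 0 1]
T2·T1 = [11/5 4/5 0 0; 2/5 3/5 0 0; 0 0 1 0; 0 0 0 1]
T3·…·T1 = [11/5 4/5 0 0; -8/25 -12/25 3/5 0; -6/25 -9/25 -4/5 0; 0 0 0 1]
T4·…·T1 = [39/25 -4/25 6/5 0; -8/25 -12/25 3/5 0; -6/25 -9/25 -4/5 0; 0 0 0 1]
det M = 1; M⁻¹ = [3/5 -14/25 12/25 0; -2/5 -24/25 -33/25 0; 0 3/5 -4/5 0; 0 0 0 1]
M⁻¹ · (19/5, 2/5, -11/5)ᵀ = (1, 1, 2)ᵀ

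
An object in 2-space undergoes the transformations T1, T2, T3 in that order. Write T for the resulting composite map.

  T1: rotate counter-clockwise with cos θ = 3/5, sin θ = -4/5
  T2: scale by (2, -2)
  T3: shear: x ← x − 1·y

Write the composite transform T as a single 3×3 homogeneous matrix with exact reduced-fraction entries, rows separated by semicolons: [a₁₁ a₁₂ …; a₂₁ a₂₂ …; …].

T1 = [3/5 4/5 0; -4/5 3/5 0; 0 0 1]
T2·T1 = [6/5 8/5 0; 8/5 -6/5 0; 0 0 1]
T3·…·T1 = [-2/5 14/5 0; 8/5 -6/5 0; 0 0 1]

T = [-2/5 14/5 0; 8/5 -6/5 0; 0 0 1]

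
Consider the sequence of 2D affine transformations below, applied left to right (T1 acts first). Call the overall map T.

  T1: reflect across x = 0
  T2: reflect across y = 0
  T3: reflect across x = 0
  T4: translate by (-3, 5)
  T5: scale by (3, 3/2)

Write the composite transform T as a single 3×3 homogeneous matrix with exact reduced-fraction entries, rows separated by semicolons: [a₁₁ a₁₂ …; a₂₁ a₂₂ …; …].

T1 = [-1 0 0; 0 1 0; 0 0 1]
T2·T1 = [-1 0 0; 0 -1 0; 0 0 1]
T3·…·T1 = [1 0 0; 0 -1 0; 0 0 1]
T4·…·T1 = [1 0 -3; 0 -1 5; 0 0 1]
T5·…·T1 = [3 0 -9; 0 -3/2 15/2; 0 0 1]

T = [3 0 -9; 0 -3/2 15/2; 0 0 1]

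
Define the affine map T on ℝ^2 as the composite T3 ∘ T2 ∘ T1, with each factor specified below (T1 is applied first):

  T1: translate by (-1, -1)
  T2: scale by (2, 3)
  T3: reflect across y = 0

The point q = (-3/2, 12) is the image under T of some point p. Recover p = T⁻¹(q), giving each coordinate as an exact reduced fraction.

p = (1/4, -3)

T1 = [1 0 -1; 0 1 -1; 0 0 1]
T2·T1 = [2 0 -2; 0 3 -3; 0 0 1]
T3·…·T1 = [2 0 -2; 0 -3 3; 0 0 1]
det M = -6; M⁻¹ = [1/2 0 1; 0 -1/3 1; 0 0 1]
M⁻¹ · (-3/2, 12)ᵀ = (1/4, -3)ᵀ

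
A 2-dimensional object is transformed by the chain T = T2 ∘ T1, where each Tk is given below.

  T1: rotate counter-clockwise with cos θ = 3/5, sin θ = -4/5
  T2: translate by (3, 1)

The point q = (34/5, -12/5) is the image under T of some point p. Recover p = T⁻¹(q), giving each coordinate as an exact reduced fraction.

p = (5, 1)

T1 = [3/5 4/5 0; -4/5 3/5 0; 0 0 1]
T2·T1 = [3/5 4/5 3; -4/5 3/5 1; 0 0 1]
det M = 1; M⁻¹ = [3/5 -4/5 -1; 4/5 3/5 -3; 0 0 1]
M⁻¹ · (34/5, -12/5)ᵀ = (5, 1)ᵀ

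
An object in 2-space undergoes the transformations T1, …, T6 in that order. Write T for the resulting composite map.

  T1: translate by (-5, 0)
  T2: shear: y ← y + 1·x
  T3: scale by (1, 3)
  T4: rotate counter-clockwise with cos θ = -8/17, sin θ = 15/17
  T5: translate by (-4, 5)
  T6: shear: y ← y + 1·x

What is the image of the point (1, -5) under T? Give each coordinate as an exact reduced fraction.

T1 translate by (-5, 0): (1, -5) → (-4, -5)
T2 shear: y ← y + 1·x: (-4, -5) → (-4, -9)
T3 scale by (1, 3): (-4, -9) → (-4, -27)
T4 rotate counter-clockwise with cos θ = -8/17, sin θ = 15/17: (-4, -27) → (437/17, 156/17)
T5 translate by (-4, 5): (437/17, 156/17) → (369/17, 241/17)
T6 shear: y ← y + 1·x: (369/17, 241/17) → (369/17, 610/17)

T(p) = (369/17, 610/17)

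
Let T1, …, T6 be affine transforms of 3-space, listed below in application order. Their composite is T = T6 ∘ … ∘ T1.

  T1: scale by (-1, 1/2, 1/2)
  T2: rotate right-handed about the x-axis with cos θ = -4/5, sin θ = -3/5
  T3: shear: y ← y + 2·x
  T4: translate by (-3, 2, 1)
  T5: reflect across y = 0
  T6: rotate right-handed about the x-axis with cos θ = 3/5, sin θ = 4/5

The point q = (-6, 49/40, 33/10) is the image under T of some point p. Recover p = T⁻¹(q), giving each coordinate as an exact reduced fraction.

p = (3, -1, 3/4)

T1 = [-1 0 0 0; 0 1/2 0 0; 0 0 1/2 0; 0 0 0 1]
T2·T1 = [-1 0 0 0; 0 -2/5 3/10 0; 0 -3/10 -2/5 0; 0 0 0 1]
T3·…·T1 = [-1 0 0 0; -2 -2/5 3/10 0; 0 -3/10 -2/5 0; 0 0 0 1]
T4·…·T1 = [-1 0 0 -3; -2 -2/5 3/10 2; 0 -3/10 -2/5 1; 0 0 0 1]
T5·…·T1 = [-1 0 0 -3; 2 2/5 -3/10 -2; 0 -3/10 -2/5 1; 0 0 0 1]
T6·…·T1 = [-1 0 0 -3; 6/5 12/25 7/50 -2; 8/5 7/50 -12/25 -1; 0 0 0 1]
det M = 1/4; M⁻¹ = [-1 0 0 -3; 16/5 48/25 14/25 14; -12/5 14/25 -48/25 -8; 0 0 0 1]
M⁻¹ · (-6, 49/40, 33/10)ᵀ = (3, -1, 3/4)ᵀ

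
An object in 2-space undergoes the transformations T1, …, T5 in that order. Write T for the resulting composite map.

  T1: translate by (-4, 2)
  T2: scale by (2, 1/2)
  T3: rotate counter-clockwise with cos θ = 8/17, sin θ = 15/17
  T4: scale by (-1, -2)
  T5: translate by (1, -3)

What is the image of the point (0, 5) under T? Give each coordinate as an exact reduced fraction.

T(p) = (267/34, 133/17)

T1 translate by (-4, 2): (0, 5) → (-4, 7)
T2 scale by (2, 1/2): (-4, 7) → (-8, 7/2)
T3 rotate counter-clockwise with cos θ = 8/17, sin θ = 15/17: (-8, 7/2) → (-233/34, -92/17)
T4 scale by (-1, -2): (-233/34, -92/17) → (233/34, 184/17)
T5 translate by (1, -3): (233/34, 184/17) → (267/34, 133/17)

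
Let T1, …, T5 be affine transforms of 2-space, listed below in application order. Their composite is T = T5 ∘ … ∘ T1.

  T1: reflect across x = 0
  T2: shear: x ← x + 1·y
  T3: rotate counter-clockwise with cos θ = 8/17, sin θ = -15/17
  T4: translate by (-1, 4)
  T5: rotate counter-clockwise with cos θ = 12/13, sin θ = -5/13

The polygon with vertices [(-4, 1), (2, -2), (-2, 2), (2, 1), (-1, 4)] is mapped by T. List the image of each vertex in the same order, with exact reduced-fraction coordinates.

image vertices: (461/221, -178/221), (-388/221, 1739/221), (660/221, 63/221), (335/221, 1142/221), (1121/221, -115/221)

T1 reflect across x = 0: (-4, 1) → (4, 1); (2, -2) → (-2, -2); (-2, 2) → (2, 2); (2, 1) → (-2, 1); (-1, 4) → (1, 4)
T2 shear: x ← x + 1·y: (4, 1) → (5, 1); (-2, -2) → (-4, -2); (2, 2) → (4, 2); (-2, 1) → (-1, 1); (1, 4) → (5, 4)
T3 rotate counter-clockwise with cos θ = 8/17, sin θ = -15/17: (5, 1) → (55/17, -67/17); (-4, -2) → (-62/17, 44/17); (4, 2) → (62/17, -44/17); (-1, 1) → (7/17, 23/17); (5, 4) → (100/17, -43/17)
T4 translate by (-1, 4): (55/17, -67/17) → (38/17, 1/17); (-62/17, 44/17) → (-79/17, 112/17); (62/17, -44/17) → (45/17, 24/17); (7/17, 23/17) → (-10/17, 91/17); (100/17, -43/17) → (83/17, 25/17)
T5 rotate counter-clockwise with cos θ = 12/13, sin θ = -5/13: (38/17, 1/17) → (461/221, -178/221); (-79/17, 112/17) → (-388/221, 1739/221); (45/17, 24/17) → (660/221, 63/221); (-10/17, 91/17) → (335/221, 1142/221); (83/17, 25/17) → (1121/221, -115/221)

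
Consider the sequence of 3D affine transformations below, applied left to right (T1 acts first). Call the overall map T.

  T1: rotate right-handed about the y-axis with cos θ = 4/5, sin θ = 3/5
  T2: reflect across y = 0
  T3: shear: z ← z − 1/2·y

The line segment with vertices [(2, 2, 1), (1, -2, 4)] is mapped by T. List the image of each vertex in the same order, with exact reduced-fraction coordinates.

T1 rotate right-handed about the y-axis with cos θ = 4/5, sin θ = 3/5: (2, 2, 1) → (11/5, 2, -2/5); (1, -2, 4) → (16/5, -2, 13/5)
T2 reflect across y = 0: (11/5, 2, -2/5) → (11/5, -2, -2/5); (16/5, -2, 13/5) → (16/5, 2, 13/5)
T3 shear: z ← z − 1/2·y: (11/5, -2, -2/5) → (11/5, -2, 3/5); (16/5, 2, 13/5) → (16/5, 2, 8/5)

image vertices: (11/5, -2, 3/5), (16/5, 2, 8/5)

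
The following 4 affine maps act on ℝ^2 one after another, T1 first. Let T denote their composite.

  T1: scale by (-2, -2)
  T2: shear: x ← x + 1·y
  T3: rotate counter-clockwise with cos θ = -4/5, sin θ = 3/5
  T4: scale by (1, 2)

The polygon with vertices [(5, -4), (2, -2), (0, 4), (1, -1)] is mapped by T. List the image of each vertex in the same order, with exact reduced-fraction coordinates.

image vertices: (-16/5, -76/5), (-12/5, -32/5), (56/5, 16/5), (-6/5, -16/5)

T1 scale by (-2, -2): (5, -4) → (-10, 8); (2, -2) → (-4, 4); (0, 4) → (0, -8); (1, -1) → (-2, 2)
T2 shear: x ← x + 1·y: (-10, 8) → (-2, 8); (-4, 4) → (0, 4); (0, -8) → (-8, -8); (-2, 2) → (0, 2)
T3 rotate counter-clockwise with cos θ = -4/5, sin θ = 3/5: (-2, 8) → (-16/5, -38/5); (0, 4) → (-12/5, -16/5); (-8, -8) → (56/5, 8/5); (0, 2) → (-6/5, -8/5)
T4 scale by (1, 2): (-16/5, -38/5) → (-16/5, -76/5); (-12/5, -16/5) → (-12/5, -32/5); (56/5, 8/5) → (56/5, 16/5); (-6/5, -8/5) → (-6/5, -16/5)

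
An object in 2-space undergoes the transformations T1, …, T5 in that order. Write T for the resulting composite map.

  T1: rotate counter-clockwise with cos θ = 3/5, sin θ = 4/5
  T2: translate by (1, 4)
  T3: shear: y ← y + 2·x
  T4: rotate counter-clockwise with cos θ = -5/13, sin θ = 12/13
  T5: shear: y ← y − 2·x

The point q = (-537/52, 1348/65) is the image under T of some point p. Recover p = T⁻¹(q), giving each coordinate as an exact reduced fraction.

p = (-1/4, -4)

T1 = [3/5 -4/5 0; 4/5 3/5 0; 0 0 1]
T2·T1 = [3/5 -4/5 1; 4/5 3/5 4; 0 0 1]
T3·…·T1 = [3/5 -4/5 1; 2 -1 6; 0 0 1]
T4·…·T1 = [-27/13 16/13 -77/13; -14/65 -23/65 -18/13; 0 0 1]
T5·…·T1 = [-27/13 16/13 -77/13; 256/65 -183/65 136/13; 0 0 1]
det M = 1; M⁻¹ = [-183/65 -16/13 -19/5; -256/65 -27/13 -8/5; 0 0 1]
M⁻¹ · (-537/52, 1348/65)ᵀ = (-1/4, -4)ᵀ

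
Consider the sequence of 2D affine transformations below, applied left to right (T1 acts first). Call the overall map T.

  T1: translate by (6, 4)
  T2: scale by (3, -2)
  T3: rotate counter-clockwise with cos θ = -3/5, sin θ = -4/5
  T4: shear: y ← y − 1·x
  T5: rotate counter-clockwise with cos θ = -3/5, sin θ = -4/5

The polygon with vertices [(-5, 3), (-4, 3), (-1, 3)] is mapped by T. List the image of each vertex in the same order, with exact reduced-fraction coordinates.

image vertices: (23, -1), (118/5, 4/5), (127/5, 31/5)

T1 translate by (6, 4): (-5, 3) → (1, 7); (-4, 3) → (2, 7); (-1, 3) → (5, 7)
T2 scale by (3, -2): (1, 7) → (3, -14); (2, 7) → (6, -14); (5, 7) → (15, -14)
T3 rotate counter-clockwise with cos θ = -3/5, sin θ = -4/5: (3, -14) → (-13, 6); (6, -14) → (-74/5, 18/5); (15, -14) → (-101/5, -18/5)
T4 shear: y ← y − 1·x: (-13, 6) → (-13, 19); (-74/5, 18/5) → (-74/5, 92/5); (-101/5, -18/5) → (-101/5, 83/5)
T5 rotate counter-clockwise with cos θ = -3/5, sin θ = -4/5: (-13, 19) → (23, -1); (-74/5, 92/5) → (118/5, 4/5); (-101/5, 83/5) → (127/5, 31/5)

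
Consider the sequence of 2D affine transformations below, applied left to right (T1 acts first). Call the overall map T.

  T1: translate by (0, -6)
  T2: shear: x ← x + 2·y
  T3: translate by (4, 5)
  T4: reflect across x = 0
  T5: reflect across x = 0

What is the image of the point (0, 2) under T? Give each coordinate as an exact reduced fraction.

T(p) = (-4, 1)

T1 translate by (0, -6): (0, 2) → (0, -4)
T2 shear: x ← x + 2·y: (0, -4) → (-8, -4)
T3 translate by (4, 5): (-8, -4) → (-4, 1)
T4 reflect across x = 0: (-4, 1) → (4, 1)
T5 reflect across x = 0: (4, 1) → (-4, 1)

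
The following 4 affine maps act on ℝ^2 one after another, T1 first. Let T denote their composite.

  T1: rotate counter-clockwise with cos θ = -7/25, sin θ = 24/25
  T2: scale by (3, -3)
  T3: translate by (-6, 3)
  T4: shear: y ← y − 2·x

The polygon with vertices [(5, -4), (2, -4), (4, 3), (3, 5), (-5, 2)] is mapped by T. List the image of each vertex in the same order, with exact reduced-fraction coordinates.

image vertices: (33/25, -87/5), (96/25, -69/5), (-18, 30), (-573/25, 222/5), (-189/25, 171/5)

T1 rotate counter-clockwise with cos θ = -7/25, sin θ = 24/25: (5, -4) → (61/25, 148/25); (2, -4) → (82/25, 76/25); (4, 3) → (-4, 3); (3, 5) → (-141/25, 37/25); (-5, 2) → (-13/25, -134/25)
T2 scale by (3, -3): (61/25, 148/25) → (183/25, -444/25); (82/25, 76/25) → (246/25, -228/25); (-4, 3) → (-12, -9); (-141/25, 37/25) → (-423/25, -111/25); (-13/25, -134/25) → (-39/25, 402/25)
T3 translate by (-6, 3): (183/25, -444/25) → (33/25, -369/25); (246/25, -228/25) → (96/25, -153/25); (-12, -9) → (-18, -6); (-423/25, -111/25) → (-573/25, -36/25); (-39/25, 402/25) → (-189/25, 477/25)
T4 shear: y ← y − 2·x: (33/25, -369/25) → (33/25, -87/5); (96/25, -153/25) → (96/25, -69/5); (-18, -6) → (-18, 30); (-573/25, -36/25) → (-573/25, 222/5); (-189/25, 477/25) → (-189/25, 171/5)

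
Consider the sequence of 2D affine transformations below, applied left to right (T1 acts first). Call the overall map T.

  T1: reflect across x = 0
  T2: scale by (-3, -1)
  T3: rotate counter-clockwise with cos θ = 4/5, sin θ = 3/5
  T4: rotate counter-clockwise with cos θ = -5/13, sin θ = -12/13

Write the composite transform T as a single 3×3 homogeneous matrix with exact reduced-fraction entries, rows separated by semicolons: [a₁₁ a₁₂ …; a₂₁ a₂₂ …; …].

T = [48/65 -63/65 0; -189/65 -16/65 0; 0 0 1]

T1 = [-1 0 0; 0 1 0; 0 0 1]
T2·T1 = [3 0 0; 0 -1 0; 0 0 1]
T3·…·T1 = [12/5 3/5 0; 9/5 -4/5 0; 0 0 1]
T4·…·T1 = [48/65 -63/65 0; -189/65 -16/65 0; 0 0 1]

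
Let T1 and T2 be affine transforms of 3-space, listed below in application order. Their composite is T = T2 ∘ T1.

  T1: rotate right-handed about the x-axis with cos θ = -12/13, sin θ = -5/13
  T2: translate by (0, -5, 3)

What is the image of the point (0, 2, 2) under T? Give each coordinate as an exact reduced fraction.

T(p) = (0, -79/13, 5/13)

T1 rotate right-handed about the x-axis with cos θ = -12/13, sin θ = -5/13: (0, 2, 2) → (0, -14/13, -34/13)
T2 translate by (0, -5, 3): (0, -14/13, -34/13) → (0, -79/13, 5/13)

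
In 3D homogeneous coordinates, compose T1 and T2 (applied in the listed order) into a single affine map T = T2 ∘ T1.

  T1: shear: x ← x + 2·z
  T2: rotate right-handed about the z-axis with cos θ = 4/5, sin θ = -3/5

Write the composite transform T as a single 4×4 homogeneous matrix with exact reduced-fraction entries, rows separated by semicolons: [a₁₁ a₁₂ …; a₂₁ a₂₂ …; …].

T1 = [1 0 2 0; 0 1 0 0; 0 0 1 0; 0 0 0 1]
T2·T1 = [4/5 3/5 8/5 0; -3/5 4/5 -6/5 0; 0 0 1 0; 0 0 0 1]

T = [4/5 3/5 8/5 0; -3/5 4/5 -6/5 0; 0 0 1 0; 0 0 0 1]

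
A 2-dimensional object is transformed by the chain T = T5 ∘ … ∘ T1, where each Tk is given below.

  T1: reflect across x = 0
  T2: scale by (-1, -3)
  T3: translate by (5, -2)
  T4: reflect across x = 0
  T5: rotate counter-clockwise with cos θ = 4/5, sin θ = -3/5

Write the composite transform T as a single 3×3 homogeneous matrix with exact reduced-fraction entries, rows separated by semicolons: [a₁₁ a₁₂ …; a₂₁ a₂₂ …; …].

T = [-4/5 -9/5 -26/5; 3/5 -12/5 7/5; 0 0 1]

T1 = [-1 0 0; 0 1 0; 0 0 1]
T2·T1 = [1 0 0; 0 -3 0; 0 0 1]
T3·…·T1 = [1 0 5; 0 -3 -2; 0 0 1]
T4·…·T1 = [-1 0 -5; 0 -3 -2; 0 0 1]
T5·…·T1 = [-4/5 -9/5 -26/5; 3/5 -12/5 7/5; 0 0 1]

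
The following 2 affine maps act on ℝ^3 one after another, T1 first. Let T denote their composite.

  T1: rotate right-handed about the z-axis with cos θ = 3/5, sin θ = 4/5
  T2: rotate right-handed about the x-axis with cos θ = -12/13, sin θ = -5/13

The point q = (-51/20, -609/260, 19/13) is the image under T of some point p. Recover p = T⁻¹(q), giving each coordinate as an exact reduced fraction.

T1 = [3/5 -4/5 0 0; 4/5 3/5 0 0; 0 0 1 0; 0 0 0 1]
T2·T1 = [3/5 -4/5 0 0; -48/65 -36/65 5/13 0; -4/13 -3/13 -12/13 0; 0 0 0 1]
det M = 1; M⁻¹ = [3/5 -48/65 -4/13 0; -4/5 -36/65 -3/13 0; 0 5/13 -12/13 0; 0 0 0 1]
M⁻¹ · (-51/20, -609/260, 19/13)ᵀ = (-1/4, 3, -9/4)ᵀ

p = (-1/4, 3, -9/4)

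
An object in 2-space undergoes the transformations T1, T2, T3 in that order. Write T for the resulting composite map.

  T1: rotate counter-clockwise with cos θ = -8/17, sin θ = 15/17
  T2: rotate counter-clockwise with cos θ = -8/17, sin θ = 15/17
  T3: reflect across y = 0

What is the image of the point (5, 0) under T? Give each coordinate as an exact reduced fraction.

T1 rotate counter-clockwise with cos θ = -8/17, sin θ = 15/17: (5, 0) → (-40/17, 75/17)
T2 rotate counter-clockwise with cos θ = -8/17, sin θ = 15/17: (-40/17, 75/17) → (-805/289, -1200/289)
T3 reflect across y = 0: (-805/289, -1200/289) → (-805/289, 1200/289)

T(p) = (-805/289, 1200/289)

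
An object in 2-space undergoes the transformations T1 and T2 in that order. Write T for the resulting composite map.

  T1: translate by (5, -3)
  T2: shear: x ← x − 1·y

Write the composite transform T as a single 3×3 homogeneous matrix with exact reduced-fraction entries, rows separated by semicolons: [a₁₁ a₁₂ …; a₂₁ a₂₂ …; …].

T = [1 -1 8; 0 1 -3; 0 0 1]

T1 = [1 0 5; 0 1 -3; 0 0 1]
T2·T1 = [1 -1 8; 0 1 -3; 0 0 1]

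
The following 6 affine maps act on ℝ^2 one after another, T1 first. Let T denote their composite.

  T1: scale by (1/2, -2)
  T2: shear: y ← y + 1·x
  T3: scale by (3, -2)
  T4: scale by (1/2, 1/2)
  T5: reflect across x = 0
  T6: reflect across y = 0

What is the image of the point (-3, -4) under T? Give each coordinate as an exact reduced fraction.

T1 scale by (1/2, -2): (-3, -4) → (-3/2, 8)
T2 shear: y ← y + 1·x: (-3/2, 8) → (-3/2, 13/2)
T3 scale by (3, -2): (-3/2, 13/2) → (-9/2, -13)
T4 scale by (1/2, 1/2): (-9/2, -13) → (-9/4, -13/2)
T5 reflect across x = 0: (-9/4, -13/2) → (9/4, -13/2)
T6 reflect across y = 0: (9/4, -13/2) → (9/4, 13/2)

T(p) = (9/4, 13/2)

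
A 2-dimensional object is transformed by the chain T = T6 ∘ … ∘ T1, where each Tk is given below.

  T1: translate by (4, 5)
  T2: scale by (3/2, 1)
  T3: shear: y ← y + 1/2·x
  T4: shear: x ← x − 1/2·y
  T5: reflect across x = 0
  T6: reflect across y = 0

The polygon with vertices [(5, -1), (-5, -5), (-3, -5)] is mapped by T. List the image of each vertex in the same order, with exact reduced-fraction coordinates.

image vertices: (-65/8, -43/4), (9/8, 3/4), (-9/8, -3/4)

T1 translate by (4, 5): (5, -1) → (9, 4); (-5, -5) → (-1, 0); (-3, -5) → (1, 0)
T2 scale by (3/2, 1): (9, 4) → (27/2, 4); (-1, 0) → (-3/2, 0); (1, 0) → (3/2, 0)
T3 shear: y ← y + 1/2·x: (27/2, 4) → (27/2, 43/4); (-3/2, 0) → (-3/2, -3/4); (3/2, 0) → (3/2, 3/4)
T4 shear: x ← x − 1/2·y: (27/2, 43/4) → (65/8, 43/4); (-3/2, -3/4) → (-9/8, -3/4); (3/2, 3/4) → (9/8, 3/4)
T5 reflect across x = 0: (65/8, 43/4) → (-65/8, 43/4); (-9/8, -3/4) → (9/8, -3/4); (9/8, 3/4) → (-9/8, 3/4)
T6 reflect across y = 0: (-65/8, 43/4) → (-65/8, -43/4); (9/8, -3/4) → (9/8, 3/4); (-9/8, 3/4) → (-9/8, -3/4)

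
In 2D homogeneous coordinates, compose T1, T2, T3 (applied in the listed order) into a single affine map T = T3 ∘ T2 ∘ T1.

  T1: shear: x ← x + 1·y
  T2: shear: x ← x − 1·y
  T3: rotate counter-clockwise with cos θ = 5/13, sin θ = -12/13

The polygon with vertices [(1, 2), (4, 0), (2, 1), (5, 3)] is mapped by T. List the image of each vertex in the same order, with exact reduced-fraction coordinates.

image vertices: (29/13, -2/13), (20/13, -48/13), (22/13, -19/13), (61/13, -45/13)

T1 shear: x ← x + 1·y: (1, 2) → (3, 2); (4, 0) → (4, 0); (2, 1) → (3, 1); (5, 3) → (8, 3)
T2 shear: x ← x − 1·y: (3, 2) → (1, 2); (4, 0) → (4, 0); (3, 1) → (2, 1); (8, 3) → (5, 3)
T3 rotate counter-clockwise with cos θ = 5/13, sin θ = -12/13: (1, 2) → (29/13, -2/13); (4, 0) → (20/13, -48/13); (2, 1) → (22/13, -19/13); (5, 3) → (61/13, -45/13)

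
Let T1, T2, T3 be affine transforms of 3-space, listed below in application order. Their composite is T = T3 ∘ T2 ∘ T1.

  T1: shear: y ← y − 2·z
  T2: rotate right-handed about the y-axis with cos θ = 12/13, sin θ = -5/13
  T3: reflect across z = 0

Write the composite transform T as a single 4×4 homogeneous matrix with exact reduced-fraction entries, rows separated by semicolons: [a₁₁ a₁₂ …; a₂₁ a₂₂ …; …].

T1 = [1 0 0 0; 0 1 -2 0; 0 0 1 0; 0 0 0 1]
T2·T1 = [12/13 0 -5/13 0; 0 1 -2 0; 5/13 0 12/13 0; 0 0 0 1]
T3·…·T1 = [12/13 0 -5/13 0; 0 1 -2 0; -5/13 0 -12/13 0; 0 0 0 1]

T = [12/13 0 -5/13 0; 0 1 -2 0; -5/13 0 -12/13 0; 0 0 0 1]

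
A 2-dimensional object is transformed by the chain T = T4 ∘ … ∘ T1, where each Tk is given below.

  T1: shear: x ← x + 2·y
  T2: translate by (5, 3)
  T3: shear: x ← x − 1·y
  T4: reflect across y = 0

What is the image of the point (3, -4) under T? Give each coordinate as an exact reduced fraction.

T(p) = (1, 1)

T1 shear: x ← x + 2·y: (3, -4) → (-5, -4)
T2 translate by (5, 3): (-5, -4) → (0, -1)
T3 shear: x ← x − 1·y: (0, -1) → (1, -1)
T4 reflect across y = 0: (1, -1) → (1, 1)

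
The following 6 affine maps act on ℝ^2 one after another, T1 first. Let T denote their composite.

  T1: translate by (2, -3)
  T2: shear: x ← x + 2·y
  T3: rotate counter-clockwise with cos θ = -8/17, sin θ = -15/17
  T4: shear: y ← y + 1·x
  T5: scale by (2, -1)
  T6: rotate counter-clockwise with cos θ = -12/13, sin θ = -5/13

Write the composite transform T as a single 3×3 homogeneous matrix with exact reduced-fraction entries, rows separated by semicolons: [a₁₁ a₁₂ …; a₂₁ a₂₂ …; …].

T1 = [1 0 2; 0 1 -3; 0 0 1]
T2·T1 = [1 2 -4; 0 1 -3; 0 0 1]
T3·…·T1 = [-8/17 -1/17 -13/17; -15/17 -38/17 84/17; 0 0 1]
T4·…·T1 = [-8/17 -1/17 -13/17; -23/17 -39/17 71/17; 0 0 1]
T5·…·T1 = [-16/17 -2/17 -26/17; 23/17 39/17 -71/17; 0 0 1]
T6·…·T1 = [307/221 219/221 -43/221; -196/221 -458/221 982/221; 0 0 1]

T = [307/221 219/221 -43/221; -196/221 -458/221 982/221; 0 0 1]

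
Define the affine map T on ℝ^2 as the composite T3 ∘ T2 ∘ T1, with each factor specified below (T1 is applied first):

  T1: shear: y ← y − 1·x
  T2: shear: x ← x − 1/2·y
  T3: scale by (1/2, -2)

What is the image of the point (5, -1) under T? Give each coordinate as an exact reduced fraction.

T(p) = (4, 12)

T1 shear: y ← y − 1·x: (5, -1) → (5, -6)
T2 shear: x ← x − 1/2·y: (5, -6) → (8, -6)
T3 scale by (1/2, -2): (8, -6) → (4, 12)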